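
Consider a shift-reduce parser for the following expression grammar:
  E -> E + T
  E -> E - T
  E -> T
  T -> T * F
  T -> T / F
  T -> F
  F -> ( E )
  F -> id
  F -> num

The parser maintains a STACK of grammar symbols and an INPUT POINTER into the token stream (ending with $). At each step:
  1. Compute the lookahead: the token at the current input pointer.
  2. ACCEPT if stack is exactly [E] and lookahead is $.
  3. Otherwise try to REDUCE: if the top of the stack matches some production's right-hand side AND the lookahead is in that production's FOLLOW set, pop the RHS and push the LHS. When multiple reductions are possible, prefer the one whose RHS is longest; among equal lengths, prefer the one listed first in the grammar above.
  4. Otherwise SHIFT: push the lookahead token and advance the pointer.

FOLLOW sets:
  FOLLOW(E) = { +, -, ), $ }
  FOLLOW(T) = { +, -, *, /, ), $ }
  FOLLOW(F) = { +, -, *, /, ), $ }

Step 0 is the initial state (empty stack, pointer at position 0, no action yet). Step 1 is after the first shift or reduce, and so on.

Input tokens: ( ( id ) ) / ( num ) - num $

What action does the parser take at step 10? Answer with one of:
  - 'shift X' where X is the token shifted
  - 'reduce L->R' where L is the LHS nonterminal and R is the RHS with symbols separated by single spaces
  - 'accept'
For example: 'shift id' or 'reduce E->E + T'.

Step 1: shift (. Stack=[(] ptr=1 lookahead=( remaining=[( id ) ) / ( num ) - num $]
Step 2: shift (. Stack=[( (] ptr=2 lookahead=id remaining=[id ) ) / ( num ) - num $]
Step 3: shift id. Stack=[( ( id] ptr=3 lookahead=) remaining=[) ) / ( num ) - num $]
Step 4: reduce F->id. Stack=[( ( F] ptr=3 lookahead=) remaining=[) ) / ( num ) - num $]
Step 5: reduce T->F. Stack=[( ( T] ptr=3 lookahead=) remaining=[) ) / ( num ) - num $]
Step 6: reduce E->T. Stack=[( ( E] ptr=3 lookahead=) remaining=[) ) / ( num ) - num $]
Step 7: shift ). Stack=[( ( E )] ptr=4 lookahead=) remaining=[) / ( num ) - num $]
Step 8: reduce F->( E ). Stack=[( F] ptr=4 lookahead=) remaining=[) / ( num ) - num $]
Step 9: reduce T->F. Stack=[( T] ptr=4 lookahead=) remaining=[) / ( num ) - num $]
Step 10: reduce E->T. Stack=[( E] ptr=4 lookahead=) remaining=[) / ( num ) - num $]

Answer: reduce E->T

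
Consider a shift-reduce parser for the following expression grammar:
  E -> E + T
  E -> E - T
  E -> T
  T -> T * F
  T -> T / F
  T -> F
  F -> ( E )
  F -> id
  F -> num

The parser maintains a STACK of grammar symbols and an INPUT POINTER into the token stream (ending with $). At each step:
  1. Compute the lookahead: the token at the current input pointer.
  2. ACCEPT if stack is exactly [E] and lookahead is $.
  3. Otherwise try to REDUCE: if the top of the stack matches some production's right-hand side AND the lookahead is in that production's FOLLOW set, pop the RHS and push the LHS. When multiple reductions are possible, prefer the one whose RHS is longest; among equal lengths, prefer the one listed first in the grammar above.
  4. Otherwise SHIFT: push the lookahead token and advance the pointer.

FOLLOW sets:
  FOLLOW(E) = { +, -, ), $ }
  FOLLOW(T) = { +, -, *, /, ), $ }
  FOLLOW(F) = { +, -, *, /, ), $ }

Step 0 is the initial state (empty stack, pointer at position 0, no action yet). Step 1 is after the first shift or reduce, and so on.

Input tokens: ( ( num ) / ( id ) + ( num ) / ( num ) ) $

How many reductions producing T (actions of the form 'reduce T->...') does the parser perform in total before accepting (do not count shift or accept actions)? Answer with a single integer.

Answer: 9

Derivation:
Step 1: shift (. Stack=[(] ptr=1 lookahead=( remaining=[( num ) / ( id ) + ( num ) / ( num ) ) $]
Step 2: shift (. Stack=[( (] ptr=2 lookahead=num remaining=[num ) / ( id ) + ( num ) / ( num ) ) $]
Step 3: shift num. Stack=[( ( num] ptr=3 lookahead=) remaining=[) / ( id ) + ( num ) / ( num ) ) $]
Step 4: reduce F->num. Stack=[( ( F] ptr=3 lookahead=) remaining=[) / ( id ) + ( num ) / ( num ) ) $]
Step 5: reduce T->F. Stack=[( ( T] ptr=3 lookahead=) remaining=[) / ( id ) + ( num ) / ( num ) ) $]
Step 6: reduce E->T. Stack=[( ( E] ptr=3 lookahead=) remaining=[) / ( id ) + ( num ) / ( num ) ) $]
Step 7: shift ). Stack=[( ( E )] ptr=4 lookahead=/ remaining=[/ ( id ) + ( num ) / ( num ) ) $]
Step 8: reduce F->( E ). Stack=[( F] ptr=4 lookahead=/ remaining=[/ ( id ) + ( num ) / ( num ) ) $]
Step 9: reduce T->F. Stack=[( T] ptr=4 lookahead=/ remaining=[/ ( id ) + ( num ) / ( num ) ) $]
Step 10: shift /. Stack=[( T /] ptr=5 lookahead=( remaining=[( id ) + ( num ) / ( num ) ) $]
Step 11: shift (. Stack=[( T / (] ptr=6 lookahead=id remaining=[id ) + ( num ) / ( num ) ) $]
Step 12: shift id. Stack=[( T / ( id] ptr=7 lookahead=) remaining=[) + ( num ) / ( num ) ) $]
Step 13: reduce F->id. Stack=[( T / ( F] ptr=7 lookahead=) remaining=[) + ( num ) / ( num ) ) $]
Step 14: reduce T->F. Stack=[( T / ( T] ptr=7 lookahead=) remaining=[) + ( num ) / ( num ) ) $]
Step 15: reduce E->T. Stack=[( T / ( E] ptr=7 lookahead=) remaining=[) + ( num ) / ( num ) ) $]
Step 16: shift ). Stack=[( T / ( E )] ptr=8 lookahead=+ remaining=[+ ( num ) / ( num ) ) $]
Step 17: reduce F->( E ). Stack=[( T / F] ptr=8 lookahead=+ remaining=[+ ( num ) / ( num ) ) $]
Step 18: reduce T->T / F. Stack=[( T] ptr=8 lookahead=+ remaining=[+ ( num ) / ( num ) ) $]
Step 19: reduce E->T. Stack=[( E] ptr=8 lookahead=+ remaining=[+ ( num ) / ( num ) ) $]
Step 20: shift +. Stack=[( E +] ptr=9 lookahead=( remaining=[( num ) / ( num ) ) $]
Step 21: shift (. Stack=[( E + (] ptr=10 lookahead=num remaining=[num ) / ( num ) ) $]
Step 22: shift num. Stack=[( E + ( num] ptr=11 lookahead=) remaining=[) / ( num ) ) $]
Step 23: reduce F->num. Stack=[( E + ( F] ptr=11 lookahead=) remaining=[) / ( num ) ) $]
Step 24: reduce T->F. Stack=[( E + ( T] ptr=11 lookahead=) remaining=[) / ( num ) ) $]
Step 25: reduce E->T. Stack=[( E + ( E] ptr=11 lookahead=) remaining=[) / ( num ) ) $]
Step 26: shift ). Stack=[( E + ( E )] ptr=12 lookahead=/ remaining=[/ ( num ) ) $]
Step 27: reduce F->( E ). Stack=[( E + F] ptr=12 lookahead=/ remaining=[/ ( num ) ) $]
Step 28: reduce T->F. Stack=[( E + T] ptr=12 lookahead=/ remaining=[/ ( num ) ) $]
Step 29: shift /. Stack=[( E + T /] ptr=13 lookahead=( remaining=[( num ) ) $]
Step 30: shift (. Stack=[( E + T / (] ptr=14 lookahead=num remaining=[num ) ) $]
Step 31: shift num. Stack=[( E + T / ( num] ptr=15 lookahead=) remaining=[) ) $]
Step 32: reduce F->num. Stack=[( E + T / ( F] ptr=15 lookahead=) remaining=[) ) $]
Step 33: reduce T->F. Stack=[( E + T / ( T] ptr=15 lookahead=) remaining=[) ) $]
Step 34: reduce E->T. Stack=[( E + T / ( E] ptr=15 lookahead=) remaining=[) ) $]
Step 35: shift ). Stack=[( E + T / ( E )] ptr=16 lookahead=) remaining=[) $]
Step 36: reduce F->( E ). Stack=[( E + T / F] ptr=16 lookahead=) remaining=[) $]
Step 37: reduce T->T / F. Stack=[( E + T] ptr=16 lookahead=) remaining=[) $]
Step 38: reduce E->E + T. Stack=[( E] ptr=16 lookahead=) remaining=[) $]
Step 39: shift ). Stack=[( E )] ptr=17 lookahead=$ remaining=[$]
Step 40: reduce F->( E ). Stack=[F] ptr=17 lookahead=$ remaining=[$]
Step 41: reduce T->F. Stack=[T] ptr=17 lookahead=$ remaining=[$]
Step 42: reduce E->T. Stack=[E] ptr=17 lookahead=$ remaining=[$]
Step 43: accept. Stack=[E] ptr=17 lookahead=$ remaining=[$]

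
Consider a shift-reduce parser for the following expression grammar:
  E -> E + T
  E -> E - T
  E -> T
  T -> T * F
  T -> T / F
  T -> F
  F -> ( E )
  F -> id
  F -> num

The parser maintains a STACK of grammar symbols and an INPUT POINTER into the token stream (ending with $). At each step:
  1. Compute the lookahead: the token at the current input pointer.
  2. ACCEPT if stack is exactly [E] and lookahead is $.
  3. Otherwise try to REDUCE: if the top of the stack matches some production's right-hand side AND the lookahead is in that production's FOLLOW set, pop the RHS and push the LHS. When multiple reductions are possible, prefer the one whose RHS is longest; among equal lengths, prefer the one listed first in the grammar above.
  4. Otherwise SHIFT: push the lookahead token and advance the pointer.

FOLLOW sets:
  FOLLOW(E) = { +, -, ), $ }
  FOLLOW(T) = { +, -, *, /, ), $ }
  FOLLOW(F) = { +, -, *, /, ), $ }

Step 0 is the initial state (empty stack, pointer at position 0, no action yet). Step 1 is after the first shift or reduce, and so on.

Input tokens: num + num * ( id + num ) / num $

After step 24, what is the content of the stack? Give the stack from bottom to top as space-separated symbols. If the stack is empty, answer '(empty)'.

Answer: E + T / num

Derivation:
Step 1: shift num. Stack=[num] ptr=1 lookahead=+ remaining=[+ num * ( id + num ) / num $]
Step 2: reduce F->num. Stack=[F] ptr=1 lookahead=+ remaining=[+ num * ( id + num ) / num $]
Step 3: reduce T->F. Stack=[T] ptr=1 lookahead=+ remaining=[+ num * ( id + num ) / num $]
Step 4: reduce E->T. Stack=[E] ptr=1 lookahead=+ remaining=[+ num * ( id + num ) / num $]
Step 5: shift +. Stack=[E +] ptr=2 lookahead=num remaining=[num * ( id + num ) / num $]
Step 6: shift num. Stack=[E + num] ptr=3 lookahead=* remaining=[* ( id + num ) / num $]
Step 7: reduce F->num. Stack=[E + F] ptr=3 lookahead=* remaining=[* ( id + num ) / num $]
Step 8: reduce T->F. Stack=[E + T] ptr=3 lookahead=* remaining=[* ( id + num ) / num $]
Step 9: shift *. Stack=[E + T *] ptr=4 lookahead=( remaining=[( id + num ) / num $]
Step 10: shift (. Stack=[E + T * (] ptr=5 lookahead=id remaining=[id + num ) / num $]
Step 11: shift id. Stack=[E + T * ( id] ptr=6 lookahead=+ remaining=[+ num ) / num $]
Step 12: reduce F->id. Stack=[E + T * ( F] ptr=6 lookahead=+ remaining=[+ num ) / num $]
Step 13: reduce T->F. Stack=[E + T * ( T] ptr=6 lookahead=+ remaining=[+ num ) / num $]
Step 14: reduce E->T. Stack=[E + T * ( E] ptr=6 lookahead=+ remaining=[+ num ) / num $]
Step 15: shift +. Stack=[E + T * ( E +] ptr=7 lookahead=num remaining=[num ) / num $]
Step 16: shift num. Stack=[E + T * ( E + num] ptr=8 lookahead=) remaining=[) / num $]
Step 17: reduce F->num. Stack=[E + T * ( E + F] ptr=8 lookahead=) remaining=[) / num $]
Step 18: reduce T->F. Stack=[E + T * ( E + T] ptr=8 lookahead=) remaining=[) / num $]
Step 19: reduce E->E + T. Stack=[E + T * ( E] ptr=8 lookahead=) remaining=[) / num $]
Step 20: shift ). Stack=[E + T * ( E )] ptr=9 lookahead=/ remaining=[/ num $]
Step 21: reduce F->( E ). Stack=[E + T * F] ptr=9 lookahead=/ remaining=[/ num $]
Step 22: reduce T->T * F. Stack=[E + T] ptr=9 lookahead=/ remaining=[/ num $]
Step 23: shift /. Stack=[E + T /] ptr=10 lookahead=num remaining=[num $]
Step 24: shift num. Stack=[E + T / num] ptr=11 lookahead=$ remaining=[$]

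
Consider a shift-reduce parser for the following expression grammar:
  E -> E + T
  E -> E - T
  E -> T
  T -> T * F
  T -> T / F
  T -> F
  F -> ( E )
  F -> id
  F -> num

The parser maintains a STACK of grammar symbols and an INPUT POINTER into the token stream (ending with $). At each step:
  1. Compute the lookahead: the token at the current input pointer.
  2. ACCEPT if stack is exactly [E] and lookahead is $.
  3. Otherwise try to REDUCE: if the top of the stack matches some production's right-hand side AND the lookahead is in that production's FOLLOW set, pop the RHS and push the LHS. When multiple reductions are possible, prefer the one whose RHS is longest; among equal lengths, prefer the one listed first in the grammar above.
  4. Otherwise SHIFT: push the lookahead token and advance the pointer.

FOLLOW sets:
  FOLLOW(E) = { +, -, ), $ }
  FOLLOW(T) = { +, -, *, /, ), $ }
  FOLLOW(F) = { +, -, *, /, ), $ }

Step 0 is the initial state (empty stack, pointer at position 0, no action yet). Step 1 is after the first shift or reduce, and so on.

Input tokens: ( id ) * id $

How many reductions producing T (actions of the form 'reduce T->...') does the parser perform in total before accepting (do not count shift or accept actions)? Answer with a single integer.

Step 1: shift (. Stack=[(] ptr=1 lookahead=id remaining=[id ) * id $]
Step 2: shift id. Stack=[( id] ptr=2 lookahead=) remaining=[) * id $]
Step 3: reduce F->id. Stack=[( F] ptr=2 lookahead=) remaining=[) * id $]
Step 4: reduce T->F. Stack=[( T] ptr=2 lookahead=) remaining=[) * id $]
Step 5: reduce E->T. Stack=[( E] ptr=2 lookahead=) remaining=[) * id $]
Step 6: shift ). Stack=[( E )] ptr=3 lookahead=* remaining=[* id $]
Step 7: reduce F->( E ). Stack=[F] ptr=3 lookahead=* remaining=[* id $]
Step 8: reduce T->F. Stack=[T] ptr=3 lookahead=* remaining=[* id $]
Step 9: shift *. Stack=[T *] ptr=4 lookahead=id remaining=[id $]
Step 10: shift id. Stack=[T * id] ptr=5 lookahead=$ remaining=[$]
Step 11: reduce F->id. Stack=[T * F] ptr=5 lookahead=$ remaining=[$]
Step 12: reduce T->T * F. Stack=[T] ptr=5 lookahead=$ remaining=[$]
Step 13: reduce E->T. Stack=[E] ptr=5 lookahead=$ remaining=[$]
Step 14: accept. Stack=[E] ptr=5 lookahead=$ remaining=[$]

Answer: 3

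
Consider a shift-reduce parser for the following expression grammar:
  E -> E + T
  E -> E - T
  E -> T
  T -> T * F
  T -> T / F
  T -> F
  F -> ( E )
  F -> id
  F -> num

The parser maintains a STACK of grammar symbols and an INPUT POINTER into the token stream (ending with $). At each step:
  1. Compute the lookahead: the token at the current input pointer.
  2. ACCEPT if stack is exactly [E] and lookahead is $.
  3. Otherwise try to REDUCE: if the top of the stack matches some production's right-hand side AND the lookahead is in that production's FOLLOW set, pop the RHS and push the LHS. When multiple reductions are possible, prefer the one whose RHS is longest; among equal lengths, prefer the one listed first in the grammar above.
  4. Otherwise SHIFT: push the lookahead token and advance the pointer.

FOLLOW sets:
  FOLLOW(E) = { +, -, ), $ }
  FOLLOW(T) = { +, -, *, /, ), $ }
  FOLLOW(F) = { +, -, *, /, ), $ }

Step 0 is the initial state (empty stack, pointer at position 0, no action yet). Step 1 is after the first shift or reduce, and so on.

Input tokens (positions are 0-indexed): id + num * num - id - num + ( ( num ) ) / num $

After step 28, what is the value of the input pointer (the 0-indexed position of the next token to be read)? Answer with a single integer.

Step 1: shift id. Stack=[id] ptr=1 lookahead=+ remaining=[+ num * num - id - num + ( ( num ) ) / num $]
Step 2: reduce F->id. Stack=[F] ptr=1 lookahead=+ remaining=[+ num * num - id - num + ( ( num ) ) / num $]
Step 3: reduce T->F. Stack=[T] ptr=1 lookahead=+ remaining=[+ num * num - id - num + ( ( num ) ) / num $]
Step 4: reduce E->T. Stack=[E] ptr=1 lookahead=+ remaining=[+ num * num - id - num + ( ( num ) ) / num $]
Step 5: shift +. Stack=[E +] ptr=2 lookahead=num remaining=[num * num - id - num + ( ( num ) ) / num $]
Step 6: shift num. Stack=[E + num] ptr=3 lookahead=* remaining=[* num - id - num + ( ( num ) ) / num $]
Step 7: reduce F->num. Stack=[E + F] ptr=3 lookahead=* remaining=[* num - id - num + ( ( num ) ) / num $]
Step 8: reduce T->F. Stack=[E + T] ptr=3 lookahead=* remaining=[* num - id - num + ( ( num ) ) / num $]
Step 9: shift *. Stack=[E + T *] ptr=4 lookahead=num remaining=[num - id - num + ( ( num ) ) / num $]
Step 10: shift num. Stack=[E + T * num] ptr=5 lookahead=- remaining=[- id - num + ( ( num ) ) / num $]
Step 11: reduce F->num. Stack=[E + T * F] ptr=5 lookahead=- remaining=[- id - num + ( ( num ) ) / num $]
Step 12: reduce T->T * F. Stack=[E + T] ptr=5 lookahead=- remaining=[- id - num + ( ( num ) ) / num $]
Step 13: reduce E->E + T. Stack=[E] ptr=5 lookahead=- remaining=[- id - num + ( ( num ) ) / num $]
Step 14: shift -. Stack=[E -] ptr=6 lookahead=id remaining=[id - num + ( ( num ) ) / num $]
Step 15: shift id. Stack=[E - id] ptr=7 lookahead=- remaining=[- num + ( ( num ) ) / num $]
Step 16: reduce F->id. Stack=[E - F] ptr=7 lookahead=- remaining=[- num + ( ( num ) ) / num $]
Step 17: reduce T->F. Stack=[E - T] ptr=7 lookahead=- remaining=[- num + ( ( num ) ) / num $]
Step 18: reduce E->E - T. Stack=[E] ptr=7 lookahead=- remaining=[- num + ( ( num ) ) / num $]
Step 19: shift -. Stack=[E -] ptr=8 lookahead=num remaining=[num + ( ( num ) ) / num $]
Step 20: shift num. Stack=[E - num] ptr=9 lookahead=+ remaining=[+ ( ( num ) ) / num $]
Step 21: reduce F->num. Stack=[E - F] ptr=9 lookahead=+ remaining=[+ ( ( num ) ) / num $]
Step 22: reduce T->F. Stack=[E - T] ptr=9 lookahead=+ remaining=[+ ( ( num ) ) / num $]
Step 23: reduce E->E - T. Stack=[E] ptr=9 lookahead=+ remaining=[+ ( ( num ) ) / num $]
Step 24: shift +. Stack=[E +] ptr=10 lookahead=( remaining=[( ( num ) ) / num $]
Step 25: shift (. Stack=[E + (] ptr=11 lookahead=( remaining=[( num ) ) / num $]
Step 26: shift (. Stack=[E + ( (] ptr=12 lookahead=num remaining=[num ) ) / num $]
Step 27: shift num. Stack=[E + ( ( num] ptr=13 lookahead=) remaining=[) ) / num $]
Step 28: reduce F->num. Stack=[E + ( ( F] ptr=13 lookahead=) remaining=[) ) / num $]

Answer: 13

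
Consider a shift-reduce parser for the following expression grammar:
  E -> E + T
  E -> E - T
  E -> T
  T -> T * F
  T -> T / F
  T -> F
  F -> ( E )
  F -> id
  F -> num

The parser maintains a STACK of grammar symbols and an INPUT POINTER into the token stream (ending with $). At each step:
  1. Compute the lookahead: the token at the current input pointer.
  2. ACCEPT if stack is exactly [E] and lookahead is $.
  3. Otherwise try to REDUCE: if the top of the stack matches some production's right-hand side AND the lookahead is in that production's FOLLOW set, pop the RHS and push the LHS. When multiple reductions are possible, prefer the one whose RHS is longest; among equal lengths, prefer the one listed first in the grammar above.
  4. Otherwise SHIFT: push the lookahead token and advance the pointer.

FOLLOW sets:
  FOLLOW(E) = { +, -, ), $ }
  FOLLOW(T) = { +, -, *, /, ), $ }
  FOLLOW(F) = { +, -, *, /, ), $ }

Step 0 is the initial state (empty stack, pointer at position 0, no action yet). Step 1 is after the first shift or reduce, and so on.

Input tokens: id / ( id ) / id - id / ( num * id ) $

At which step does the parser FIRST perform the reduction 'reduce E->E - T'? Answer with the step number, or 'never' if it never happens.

Step 1: shift id. Stack=[id] ptr=1 lookahead=/ remaining=[/ ( id ) / id - id / ( num * id ) $]
Step 2: reduce F->id. Stack=[F] ptr=1 lookahead=/ remaining=[/ ( id ) / id - id / ( num * id ) $]
Step 3: reduce T->F. Stack=[T] ptr=1 lookahead=/ remaining=[/ ( id ) / id - id / ( num * id ) $]
Step 4: shift /. Stack=[T /] ptr=2 lookahead=( remaining=[( id ) / id - id / ( num * id ) $]
Step 5: shift (. Stack=[T / (] ptr=3 lookahead=id remaining=[id ) / id - id / ( num * id ) $]
Step 6: shift id. Stack=[T / ( id] ptr=4 lookahead=) remaining=[) / id - id / ( num * id ) $]
Step 7: reduce F->id. Stack=[T / ( F] ptr=4 lookahead=) remaining=[) / id - id / ( num * id ) $]
Step 8: reduce T->F. Stack=[T / ( T] ptr=4 lookahead=) remaining=[) / id - id / ( num * id ) $]
Step 9: reduce E->T. Stack=[T / ( E] ptr=4 lookahead=) remaining=[) / id - id / ( num * id ) $]
Step 10: shift ). Stack=[T / ( E )] ptr=5 lookahead=/ remaining=[/ id - id / ( num * id ) $]
Step 11: reduce F->( E ). Stack=[T / F] ptr=5 lookahead=/ remaining=[/ id - id / ( num * id ) $]
Step 12: reduce T->T / F. Stack=[T] ptr=5 lookahead=/ remaining=[/ id - id / ( num * id ) $]
Step 13: shift /. Stack=[T /] ptr=6 lookahead=id remaining=[id - id / ( num * id ) $]
Step 14: shift id. Stack=[T / id] ptr=7 lookahead=- remaining=[- id / ( num * id ) $]
Step 15: reduce F->id. Stack=[T / F] ptr=7 lookahead=- remaining=[- id / ( num * id ) $]
Step 16: reduce T->T / F. Stack=[T] ptr=7 lookahead=- remaining=[- id / ( num * id ) $]
Step 17: reduce E->T. Stack=[E] ptr=7 lookahead=- remaining=[- id / ( num * id ) $]
Step 18: shift -. Stack=[E -] ptr=8 lookahead=id remaining=[id / ( num * id ) $]
Step 19: shift id. Stack=[E - id] ptr=9 lookahead=/ remaining=[/ ( num * id ) $]
Step 20: reduce F->id. Stack=[E - F] ptr=9 lookahead=/ remaining=[/ ( num * id ) $]
Step 21: reduce T->F. Stack=[E - T] ptr=9 lookahead=/ remaining=[/ ( num * id ) $]
Step 22: shift /. Stack=[E - T /] ptr=10 lookahead=( remaining=[( num * id ) $]
Step 23: shift (. Stack=[E - T / (] ptr=11 lookahead=num remaining=[num * id ) $]
Step 24: shift num. Stack=[E - T / ( num] ptr=12 lookahead=* remaining=[* id ) $]
Step 25: reduce F->num. Stack=[E - T / ( F] ptr=12 lookahead=* remaining=[* id ) $]
Step 26: reduce T->F. Stack=[E - T / ( T] ptr=12 lookahead=* remaining=[* id ) $]
Step 27: shift *. Stack=[E - T / ( T *] ptr=13 lookahead=id remaining=[id ) $]
Step 28: shift id. Stack=[E - T / ( T * id] ptr=14 lookahead=) remaining=[) $]
Step 29: reduce F->id. Stack=[E - T / ( T * F] ptr=14 lookahead=) remaining=[) $]
Step 30: reduce T->T * F. Stack=[E - T / ( T] ptr=14 lookahead=) remaining=[) $]
Step 31: reduce E->T. Stack=[E - T / ( E] ptr=14 lookahead=) remaining=[) $]
Step 32: shift ). Stack=[E - T / ( E )] ptr=15 lookahead=$ remaining=[$]
Step 33: reduce F->( E ). Stack=[E - T / F] ptr=15 lookahead=$ remaining=[$]
Step 34: reduce T->T / F. Stack=[E - T] ptr=15 lookahead=$ remaining=[$]
Step 35: reduce E->E - T. Stack=[E] ptr=15 lookahead=$ remaining=[$]

Answer: 35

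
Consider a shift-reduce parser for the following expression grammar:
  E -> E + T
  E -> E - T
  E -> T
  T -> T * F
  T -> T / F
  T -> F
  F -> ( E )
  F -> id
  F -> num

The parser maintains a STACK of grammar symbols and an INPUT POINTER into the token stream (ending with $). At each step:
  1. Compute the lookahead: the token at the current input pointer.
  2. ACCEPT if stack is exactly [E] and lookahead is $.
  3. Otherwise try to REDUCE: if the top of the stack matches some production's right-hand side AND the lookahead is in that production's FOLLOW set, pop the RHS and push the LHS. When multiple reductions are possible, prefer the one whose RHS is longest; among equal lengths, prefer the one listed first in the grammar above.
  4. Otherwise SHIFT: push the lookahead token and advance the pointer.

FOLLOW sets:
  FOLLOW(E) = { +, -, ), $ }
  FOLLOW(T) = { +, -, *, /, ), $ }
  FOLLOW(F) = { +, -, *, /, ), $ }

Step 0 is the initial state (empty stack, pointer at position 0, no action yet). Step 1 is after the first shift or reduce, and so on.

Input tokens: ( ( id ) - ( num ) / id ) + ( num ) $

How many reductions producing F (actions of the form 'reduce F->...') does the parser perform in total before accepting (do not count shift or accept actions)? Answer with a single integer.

Step 1: shift (. Stack=[(] ptr=1 lookahead=( remaining=[( id ) - ( num ) / id ) + ( num ) $]
Step 2: shift (. Stack=[( (] ptr=2 lookahead=id remaining=[id ) - ( num ) / id ) + ( num ) $]
Step 3: shift id. Stack=[( ( id] ptr=3 lookahead=) remaining=[) - ( num ) / id ) + ( num ) $]
Step 4: reduce F->id. Stack=[( ( F] ptr=3 lookahead=) remaining=[) - ( num ) / id ) + ( num ) $]
Step 5: reduce T->F. Stack=[( ( T] ptr=3 lookahead=) remaining=[) - ( num ) / id ) + ( num ) $]
Step 6: reduce E->T. Stack=[( ( E] ptr=3 lookahead=) remaining=[) - ( num ) / id ) + ( num ) $]
Step 7: shift ). Stack=[( ( E )] ptr=4 lookahead=- remaining=[- ( num ) / id ) + ( num ) $]
Step 8: reduce F->( E ). Stack=[( F] ptr=4 lookahead=- remaining=[- ( num ) / id ) + ( num ) $]
Step 9: reduce T->F. Stack=[( T] ptr=4 lookahead=- remaining=[- ( num ) / id ) + ( num ) $]
Step 10: reduce E->T. Stack=[( E] ptr=4 lookahead=- remaining=[- ( num ) / id ) + ( num ) $]
Step 11: shift -. Stack=[( E -] ptr=5 lookahead=( remaining=[( num ) / id ) + ( num ) $]
Step 12: shift (. Stack=[( E - (] ptr=6 lookahead=num remaining=[num ) / id ) + ( num ) $]
Step 13: shift num. Stack=[( E - ( num] ptr=7 lookahead=) remaining=[) / id ) + ( num ) $]
Step 14: reduce F->num. Stack=[( E - ( F] ptr=7 lookahead=) remaining=[) / id ) + ( num ) $]
Step 15: reduce T->F. Stack=[( E - ( T] ptr=7 lookahead=) remaining=[) / id ) + ( num ) $]
Step 16: reduce E->T. Stack=[( E - ( E] ptr=7 lookahead=) remaining=[) / id ) + ( num ) $]
Step 17: shift ). Stack=[( E - ( E )] ptr=8 lookahead=/ remaining=[/ id ) + ( num ) $]
Step 18: reduce F->( E ). Stack=[( E - F] ptr=8 lookahead=/ remaining=[/ id ) + ( num ) $]
Step 19: reduce T->F. Stack=[( E - T] ptr=8 lookahead=/ remaining=[/ id ) + ( num ) $]
Step 20: shift /. Stack=[( E - T /] ptr=9 lookahead=id remaining=[id ) + ( num ) $]
Step 21: shift id. Stack=[( E - T / id] ptr=10 lookahead=) remaining=[) + ( num ) $]
Step 22: reduce F->id. Stack=[( E - T / F] ptr=10 lookahead=) remaining=[) + ( num ) $]
Step 23: reduce T->T / F. Stack=[( E - T] ptr=10 lookahead=) remaining=[) + ( num ) $]
Step 24: reduce E->E - T. Stack=[( E] ptr=10 lookahead=) remaining=[) + ( num ) $]
Step 25: shift ). Stack=[( E )] ptr=11 lookahead=+ remaining=[+ ( num ) $]
Step 26: reduce F->( E ). Stack=[F] ptr=11 lookahead=+ remaining=[+ ( num ) $]
Step 27: reduce T->F. Stack=[T] ptr=11 lookahead=+ remaining=[+ ( num ) $]
Step 28: reduce E->T. Stack=[E] ptr=11 lookahead=+ remaining=[+ ( num ) $]
Step 29: shift +. Stack=[E +] ptr=12 lookahead=( remaining=[( num ) $]
Step 30: shift (. Stack=[E + (] ptr=13 lookahead=num remaining=[num ) $]
Step 31: shift num. Stack=[E + ( num] ptr=14 lookahead=) remaining=[) $]
Step 32: reduce F->num. Stack=[E + ( F] ptr=14 lookahead=) remaining=[) $]
Step 33: reduce T->F. Stack=[E + ( T] ptr=14 lookahead=) remaining=[) $]
Step 34: reduce E->T. Stack=[E + ( E] ptr=14 lookahead=) remaining=[) $]
Step 35: shift ). Stack=[E + ( E )] ptr=15 lookahead=$ remaining=[$]
Step 36: reduce F->( E ). Stack=[E + F] ptr=15 lookahead=$ remaining=[$]
Step 37: reduce T->F. Stack=[E + T] ptr=15 lookahead=$ remaining=[$]
Step 38: reduce E->E + T. Stack=[E] ptr=15 lookahead=$ remaining=[$]
Step 39: accept. Stack=[E] ptr=15 lookahead=$ remaining=[$]

Answer: 8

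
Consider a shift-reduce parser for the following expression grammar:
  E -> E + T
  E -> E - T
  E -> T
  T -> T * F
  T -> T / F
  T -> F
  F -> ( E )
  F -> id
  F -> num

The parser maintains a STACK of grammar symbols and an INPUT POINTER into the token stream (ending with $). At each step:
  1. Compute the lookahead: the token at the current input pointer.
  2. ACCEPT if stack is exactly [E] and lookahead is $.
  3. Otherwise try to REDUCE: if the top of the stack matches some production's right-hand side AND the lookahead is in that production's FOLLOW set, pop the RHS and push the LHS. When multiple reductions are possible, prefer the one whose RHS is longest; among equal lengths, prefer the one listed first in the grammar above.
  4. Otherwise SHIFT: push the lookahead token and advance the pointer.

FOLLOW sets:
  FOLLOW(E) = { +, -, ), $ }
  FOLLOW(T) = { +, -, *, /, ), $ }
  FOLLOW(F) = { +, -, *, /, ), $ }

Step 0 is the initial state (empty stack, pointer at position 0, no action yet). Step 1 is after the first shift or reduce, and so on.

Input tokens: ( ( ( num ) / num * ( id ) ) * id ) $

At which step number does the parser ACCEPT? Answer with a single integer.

Step 1: shift (. Stack=[(] ptr=1 lookahead=( remaining=[( ( num ) / num * ( id ) ) * id ) $]
Step 2: shift (. Stack=[( (] ptr=2 lookahead=( remaining=[( num ) / num * ( id ) ) * id ) $]
Step 3: shift (. Stack=[( ( (] ptr=3 lookahead=num remaining=[num ) / num * ( id ) ) * id ) $]
Step 4: shift num. Stack=[( ( ( num] ptr=4 lookahead=) remaining=[) / num * ( id ) ) * id ) $]
Step 5: reduce F->num. Stack=[( ( ( F] ptr=4 lookahead=) remaining=[) / num * ( id ) ) * id ) $]
Step 6: reduce T->F. Stack=[( ( ( T] ptr=4 lookahead=) remaining=[) / num * ( id ) ) * id ) $]
Step 7: reduce E->T. Stack=[( ( ( E] ptr=4 lookahead=) remaining=[) / num * ( id ) ) * id ) $]
Step 8: shift ). Stack=[( ( ( E )] ptr=5 lookahead=/ remaining=[/ num * ( id ) ) * id ) $]
Step 9: reduce F->( E ). Stack=[( ( F] ptr=5 lookahead=/ remaining=[/ num * ( id ) ) * id ) $]
Step 10: reduce T->F. Stack=[( ( T] ptr=5 lookahead=/ remaining=[/ num * ( id ) ) * id ) $]
Step 11: shift /. Stack=[( ( T /] ptr=6 lookahead=num remaining=[num * ( id ) ) * id ) $]
Step 12: shift num. Stack=[( ( T / num] ptr=7 lookahead=* remaining=[* ( id ) ) * id ) $]
Step 13: reduce F->num. Stack=[( ( T / F] ptr=7 lookahead=* remaining=[* ( id ) ) * id ) $]
Step 14: reduce T->T / F. Stack=[( ( T] ptr=7 lookahead=* remaining=[* ( id ) ) * id ) $]
Step 15: shift *. Stack=[( ( T *] ptr=8 lookahead=( remaining=[( id ) ) * id ) $]
Step 16: shift (. Stack=[( ( T * (] ptr=9 lookahead=id remaining=[id ) ) * id ) $]
Step 17: shift id. Stack=[( ( T * ( id] ptr=10 lookahead=) remaining=[) ) * id ) $]
Step 18: reduce F->id. Stack=[( ( T * ( F] ptr=10 lookahead=) remaining=[) ) * id ) $]
Step 19: reduce T->F. Stack=[( ( T * ( T] ptr=10 lookahead=) remaining=[) ) * id ) $]
Step 20: reduce E->T. Stack=[( ( T * ( E] ptr=10 lookahead=) remaining=[) ) * id ) $]
Step 21: shift ). Stack=[( ( T * ( E )] ptr=11 lookahead=) remaining=[) * id ) $]
Step 22: reduce F->( E ). Stack=[( ( T * F] ptr=11 lookahead=) remaining=[) * id ) $]
Step 23: reduce T->T * F. Stack=[( ( T] ptr=11 lookahead=) remaining=[) * id ) $]
Step 24: reduce E->T. Stack=[( ( E] ptr=11 lookahead=) remaining=[) * id ) $]
Step 25: shift ). Stack=[( ( E )] ptr=12 lookahead=* remaining=[* id ) $]
Step 26: reduce F->( E ). Stack=[( F] ptr=12 lookahead=* remaining=[* id ) $]
Step 27: reduce T->F. Stack=[( T] ptr=12 lookahead=* remaining=[* id ) $]
Step 28: shift *. Stack=[( T *] ptr=13 lookahead=id remaining=[id ) $]
Step 29: shift id. Stack=[( T * id] ptr=14 lookahead=) remaining=[) $]
Step 30: reduce F->id. Stack=[( T * F] ptr=14 lookahead=) remaining=[) $]
Step 31: reduce T->T * F. Stack=[( T] ptr=14 lookahead=) remaining=[) $]
Step 32: reduce E->T. Stack=[( E] ptr=14 lookahead=) remaining=[) $]
Step 33: shift ). Stack=[( E )] ptr=15 lookahead=$ remaining=[$]
Step 34: reduce F->( E ). Stack=[F] ptr=15 lookahead=$ remaining=[$]
Step 35: reduce T->F. Stack=[T] ptr=15 lookahead=$ remaining=[$]
Step 36: reduce E->T. Stack=[E] ptr=15 lookahead=$ remaining=[$]
Step 37: accept. Stack=[E] ptr=15 lookahead=$ remaining=[$]

Answer: 37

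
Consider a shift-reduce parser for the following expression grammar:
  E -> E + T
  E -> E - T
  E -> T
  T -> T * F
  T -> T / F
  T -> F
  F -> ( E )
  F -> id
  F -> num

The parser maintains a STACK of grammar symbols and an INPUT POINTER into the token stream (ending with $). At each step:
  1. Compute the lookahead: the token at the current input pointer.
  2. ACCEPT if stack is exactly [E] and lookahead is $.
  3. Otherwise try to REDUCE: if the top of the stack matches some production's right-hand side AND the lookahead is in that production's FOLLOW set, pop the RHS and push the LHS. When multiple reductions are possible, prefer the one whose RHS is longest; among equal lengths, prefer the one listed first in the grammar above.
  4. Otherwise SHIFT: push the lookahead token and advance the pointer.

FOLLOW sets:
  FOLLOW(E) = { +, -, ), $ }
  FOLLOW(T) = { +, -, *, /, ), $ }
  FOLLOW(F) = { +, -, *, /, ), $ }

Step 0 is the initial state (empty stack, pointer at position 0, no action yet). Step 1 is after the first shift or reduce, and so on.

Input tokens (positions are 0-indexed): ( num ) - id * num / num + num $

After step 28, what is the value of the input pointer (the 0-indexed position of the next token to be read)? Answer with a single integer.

Step 1: shift (. Stack=[(] ptr=1 lookahead=num remaining=[num ) - id * num / num + num $]
Step 2: shift num. Stack=[( num] ptr=2 lookahead=) remaining=[) - id * num / num + num $]
Step 3: reduce F->num. Stack=[( F] ptr=2 lookahead=) remaining=[) - id * num / num + num $]
Step 4: reduce T->F. Stack=[( T] ptr=2 lookahead=) remaining=[) - id * num / num + num $]
Step 5: reduce E->T. Stack=[( E] ptr=2 lookahead=) remaining=[) - id * num / num + num $]
Step 6: shift ). Stack=[( E )] ptr=3 lookahead=- remaining=[- id * num / num + num $]
Step 7: reduce F->( E ). Stack=[F] ptr=3 lookahead=- remaining=[- id * num / num + num $]
Step 8: reduce T->F. Stack=[T] ptr=3 lookahead=- remaining=[- id * num / num + num $]
Step 9: reduce E->T. Stack=[E] ptr=3 lookahead=- remaining=[- id * num / num + num $]
Step 10: shift -. Stack=[E -] ptr=4 lookahead=id remaining=[id * num / num + num $]
Step 11: shift id. Stack=[E - id] ptr=5 lookahead=* remaining=[* num / num + num $]
Step 12: reduce F->id. Stack=[E - F] ptr=5 lookahead=* remaining=[* num / num + num $]
Step 13: reduce T->F. Stack=[E - T] ptr=5 lookahead=* remaining=[* num / num + num $]
Step 14: shift *. Stack=[E - T *] ptr=6 lookahead=num remaining=[num / num + num $]
Step 15: shift num. Stack=[E - T * num] ptr=7 lookahead=/ remaining=[/ num + num $]
Step 16: reduce F->num. Stack=[E - T * F] ptr=7 lookahead=/ remaining=[/ num + num $]
Step 17: reduce T->T * F. Stack=[E - T] ptr=7 lookahead=/ remaining=[/ num + num $]
Step 18: shift /. Stack=[E - T /] ptr=8 lookahead=num remaining=[num + num $]
Step 19: shift num. Stack=[E - T / num] ptr=9 lookahead=+ remaining=[+ num $]
Step 20: reduce F->num. Stack=[E - T / F] ptr=9 lookahead=+ remaining=[+ num $]
Step 21: reduce T->T / F. Stack=[E - T] ptr=9 lookahead=+ remaining=[+ num $]
Step 22: reduce E->E - T. Stack=[E] ptr=9 lookahead=+ remaining=[+ num $]
Step 23: shift +. Stack=[E +] ptr=10 lookahead=num remaining=[num $]
Step 24: shift num. Stack=[E + num] ptr=11 lookahead=$ remaining=[$]
Step 25: reduce F->num. Stack=[E + F] ptr=11 lookahead=$ remaining=[$]
Step 26: reduce T->F. Stack=[E + T] ptr=11 lookahead=$ remaining=[$]
Step 27: reduce E->E + T. Stack=[E] ptr=11 lookahead=$ remaining=[$]
Step 28: accept. Stack=[E] ptr=11 lookahead=$ remaining=[$]

Answer: 11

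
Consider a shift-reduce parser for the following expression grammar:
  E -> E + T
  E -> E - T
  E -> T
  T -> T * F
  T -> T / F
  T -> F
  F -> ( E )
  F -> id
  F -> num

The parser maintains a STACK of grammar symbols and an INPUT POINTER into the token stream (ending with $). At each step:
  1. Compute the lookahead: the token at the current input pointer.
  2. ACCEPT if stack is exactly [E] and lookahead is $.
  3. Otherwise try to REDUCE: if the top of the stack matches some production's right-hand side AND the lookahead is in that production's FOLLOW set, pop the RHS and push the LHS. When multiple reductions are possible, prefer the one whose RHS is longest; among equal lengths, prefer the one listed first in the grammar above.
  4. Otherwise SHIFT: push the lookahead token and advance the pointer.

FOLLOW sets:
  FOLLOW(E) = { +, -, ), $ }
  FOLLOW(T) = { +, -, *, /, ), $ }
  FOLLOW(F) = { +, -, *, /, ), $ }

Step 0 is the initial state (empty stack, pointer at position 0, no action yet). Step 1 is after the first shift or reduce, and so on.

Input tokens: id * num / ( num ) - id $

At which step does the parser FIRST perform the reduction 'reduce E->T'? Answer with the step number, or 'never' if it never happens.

Step 1: shift id. Stack=[id] ptr=1 lookahead=* remaining=[* num / ( num ) - id $]
Step 2: reduce F->id. Stack=[F] ptr=1 lookahead=* remaining=[* num / ( num ) - id $]
Step 3: reduce T->F. Stack=[T] ptr=1 lookahead=* remaining=[* num / ( num ) - id $]
Step 4: shift *. Stack=[T *] ptr=2 lookahead=num remaining=[num / ( num ) - id $]
Step 5: shift num. Stack=[T * num] ptr=3 lookahead=/ remaining=[/ ( num ) - id $]
Step 6: reduce F->num. Stack=[T * F] ptr=3 lookahead=/ remaining=[/ ( num ) - id $]
Step 7: reduce T->T * F. Stack=[T] ptr=3 lookahead=/ remaining=[/ ( num ) - id $]
Step 8: shift /. Stack=[T /] ptr=4 lookahead=( remaining=[( num ) - id $]
Step 9: shift (. Stack=[T / (] ptr=5 lookahead=num remaining=[num ) - id $]
Step 10: shift num. Stack=[T / ( num] ptr=6 lookahead=) remaining=[) - id $]
Step 11: reduce F->num. Stack=[T / ( F] ptr=6 lookahead=) remaining=[) - id $]
Step 12: reduce T->F. Stack=[T / ( T] ptr=6 lookahead=) remaining=[) - id $]
Step 13: reduce E->T. Stack=[T / ( E] ptr=6 lookahead=) remaining=[) - id $]

Answer: 13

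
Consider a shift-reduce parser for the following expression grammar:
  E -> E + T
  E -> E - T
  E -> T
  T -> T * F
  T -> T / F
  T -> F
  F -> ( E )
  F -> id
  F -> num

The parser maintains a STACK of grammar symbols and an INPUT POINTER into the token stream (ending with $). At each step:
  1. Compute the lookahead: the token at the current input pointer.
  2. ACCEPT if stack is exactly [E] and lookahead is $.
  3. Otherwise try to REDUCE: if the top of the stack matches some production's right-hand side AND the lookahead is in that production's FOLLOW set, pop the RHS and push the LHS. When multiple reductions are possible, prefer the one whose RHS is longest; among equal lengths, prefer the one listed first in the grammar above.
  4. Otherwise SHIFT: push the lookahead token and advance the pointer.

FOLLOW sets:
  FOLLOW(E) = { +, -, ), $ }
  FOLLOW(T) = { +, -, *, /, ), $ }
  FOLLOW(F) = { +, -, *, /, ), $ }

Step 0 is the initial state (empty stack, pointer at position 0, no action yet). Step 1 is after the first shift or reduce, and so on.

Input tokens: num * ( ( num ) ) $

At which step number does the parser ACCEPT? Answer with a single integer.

Answer: 19

Derivation:
Step 1: shift num. Stack=[num] ptr=1 lookahead=* remaining=[* ( ( num ) ) $]
Step 2: reduce F->num. Stack=[F] ptr=1 lookahead=* remaining=[* ( ( num ) ) $]
Step 3: reduce T->F. Stack=[T] ptr=1 lookahead=* remaining=[* ( ( num ) ) $]
Step 4: shift *. Stack=[T *] ptr=2 lookahead=( remaining=[( ( num ) ) $]
Step 5: shift (. Stack=[T * (] ptr=3 lookahead=( remaining=[( num ) ) $]
Step 6: shift (. Stack=[T * ( (] ptr=4 lookahead=num remaining=[num ) ) $]
Step 7: shift num. Stack=[T * ( ( num] ptr=5 lookahead=) remaining=[) ) $]
Step 8: reduce F->num. Stack=[T * ( ( F] ptr=5 lookahead=) remaining=[) ) $]
Step 9: reduce T->F. Stack=[T * ( ( T] ptr=5 lookahead=) remaining=[) ) $]
Step 10: reduce E->T. Stack=[T * ( ( E] ptr=5 lookahead=) remaining=[) ) $]
Step 11: shift ). Stack=[T * ( ( E )] ptr=6 lookahead=) remaining=[) $]
Step 12: reduce F->( E ). Stack=[T * ( F] ptr=6 lookahead=) remaining=[) $]
Step 13: reduce T->F. Stack=[T * ( T] ptr=6 lookahead=) remaining=[) $]
Step 14: reduce E->T. Stack=[T * ( E] ptr=6 lookahead=) remaining=[) $]
Step 15: shift ). Stack=[T * ( E )] ptr=7 lookahead=$ remaining=[$]
Step 16: reduce F->( E ). Stack=[T * F] ptr=7 lookahead=$ remaining=[$]
Step 17: reduce T->T * F. Stack=[T] ptr=7 lookahead=$ remaining=[$]
Step 18: reduce E->T. Stack=[E] ptr=7 lookahead=$ remaining=[$]
Step 19: accept. Stack=[E] ptr=7 lookahead=$ remaining=[$]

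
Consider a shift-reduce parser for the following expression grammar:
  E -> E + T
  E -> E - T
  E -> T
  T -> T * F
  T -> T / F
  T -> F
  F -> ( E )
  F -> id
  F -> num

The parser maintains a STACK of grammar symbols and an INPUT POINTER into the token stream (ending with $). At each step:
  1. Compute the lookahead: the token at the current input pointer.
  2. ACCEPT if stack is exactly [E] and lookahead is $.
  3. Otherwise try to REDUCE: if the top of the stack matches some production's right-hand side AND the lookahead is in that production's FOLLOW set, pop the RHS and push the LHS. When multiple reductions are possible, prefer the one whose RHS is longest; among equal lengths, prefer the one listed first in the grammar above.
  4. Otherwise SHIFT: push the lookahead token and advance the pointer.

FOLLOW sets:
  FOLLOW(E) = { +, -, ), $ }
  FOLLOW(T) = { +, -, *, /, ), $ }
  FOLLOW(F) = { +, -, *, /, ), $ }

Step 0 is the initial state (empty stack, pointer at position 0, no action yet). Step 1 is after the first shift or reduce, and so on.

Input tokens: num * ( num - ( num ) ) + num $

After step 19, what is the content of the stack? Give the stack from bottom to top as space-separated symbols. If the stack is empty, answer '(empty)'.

Answer: T * ( E

Derivation:
Step 1: shift num. Stack=[num] ptr=1 lookahead=* remaining=[* ( num - ( num ) ) + num $]
Step 2: reduce F->num. Stack=[F] ptr=1 lookahead=* remaining=[* ( num - ( num ) ) + num $]
Step 3: reduce T->F. Stack=[T] ptr=1 lookahead=* remaining=[* ( num - ( num ) ) + num $]
Step 4: shift *. Stack=[T *] ptr=2 lookahead=( remaining=[( num - ( num ) ) + num $]
Step 5: shift (. Stack=[T * (] ptr=3 lookahead=num remaining=[num - ( num ) ) + num $]
Step 6: shift num. Stack=[T * ( num] ptr=4 lookahead=- remaining=[- ( num ) ) + num $]
Step 7: reduce F->num. Stack=[T * ( F] ptr=4 lookahead=- remaining=[- ( num ) ) + num $]
Step 8: reduce T->F. Stack=[T * ( T] ptr=4 lookahead=- remaining=[- ( num ) ) + num $]
Step 9: reduce E->T. Stack=[T * ( E] ptr=4 lookahead=- remaining=[- ( num ) ) + num $]
Step 10: shift -. Stack=[T * ( E -] ptr=5 lookahead=( remaining=[( num ) ) + num $]
Step 11: shift (. Stack=[T * ( E - (] ptr=6 lookahead=num remaining=[num ) ) + num $]
Step 12: shift num. Stack=[T * ( E - ( num] ptr=7 lookahead=) remaining=[) ) + num $]
Step 13: reduce F->num. Stack=[T * ( E - ( F] ptr=7 lookahead=) remaining=[) ) + num $]
Step 14: reduce T->F. Stack=[T * ( E - ( T] ptr=7 lookahead=) remaining=[) ) + num $]
Step 15: reduce E->T. Stack=[T * ( E - ( E] ptr=7 lookahead=) remaining=[) ) + num $]
Step 16: shift ). Stack=[T * ( E - ( E )] ptr=8 lookahead=) remaining=[) + num $]
Step 17: reduce F->( E ). Stack=[T * ( E - F] ptr=8 lookahead=) remaining=[) + num $]
Step 18: reduce T->F. Stack=[T * ( E - T] ptr=8 lookahead=) remaining=[) + num $]
Step 19: reduce E->E - T. Stack=[T * ( E] ptr=8 lookahead=) remaining=[) + num $]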